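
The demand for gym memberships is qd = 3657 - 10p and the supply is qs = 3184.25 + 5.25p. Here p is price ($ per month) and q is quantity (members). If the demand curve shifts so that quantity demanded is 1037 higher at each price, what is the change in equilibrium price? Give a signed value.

Set qd = qs: 3657 - 10p = 3184.25 + 5.25p, so 472.75 = 15.25p and p* = 31.
From the demand curve, q* = 3657 - 10(31) = 3347.
After the shift, demand is qd = 4694 - 10p.
Re-solving, 15.25p = 1509.75 gives p = 99 and q = 3704.
Δp = 99 - 31 = 68.

Δp = 68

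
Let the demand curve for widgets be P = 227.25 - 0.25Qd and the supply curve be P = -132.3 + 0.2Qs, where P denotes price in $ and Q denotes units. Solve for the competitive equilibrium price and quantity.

Inverting to quantity form: Qd = 909 - 4P and Qs = 661.5 + 5P.
Equating demand and supply, 909 - 4P = 661.5 + 5P gives 9P = 247.5, so P* = 27.5.
Plugging P* into demand: Q* = 909 - 4(27.5) = 799.

P* = 27.5, Q* = 799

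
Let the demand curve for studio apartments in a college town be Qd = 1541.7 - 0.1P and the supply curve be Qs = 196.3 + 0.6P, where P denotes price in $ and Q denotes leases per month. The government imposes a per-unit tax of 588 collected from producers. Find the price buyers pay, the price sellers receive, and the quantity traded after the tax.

The tax drives a wedge P_b - P_s = 588. Substituting P_s = P_b - 588 into supply: Qs = -156.5 + 0.6P_b.
Market clearing requires 1541.7 - 0.1P_b = -156.5 + 0.6P_b; hence 1698.2 = 0.7P_b and P_b = 2426.
So P_s = 1838 and the quantity traded is Q = 1541.7 - 0.1(2426) = 1299.1.

P_b = 2426, P_s = 1838, Q = 1299.1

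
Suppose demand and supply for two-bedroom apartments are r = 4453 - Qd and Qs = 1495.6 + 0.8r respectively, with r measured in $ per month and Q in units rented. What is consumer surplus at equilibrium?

Rewriting in direct form: Qd = 4453 - r.
At equilibrium Qd = Qs, so 4453 - r = 1495.6 + 0.8r; collecting terms, 2957.4 = 1.8r and r* = 1643.
From the demand curve, Q* = 4453 - 1643 = 2810.
Demand choke price (Qd = 0): r = 4453. Consumer surplus = ½ × (4453 - 1643) × 2810 = 3948050.

Consumer surplus = 3948050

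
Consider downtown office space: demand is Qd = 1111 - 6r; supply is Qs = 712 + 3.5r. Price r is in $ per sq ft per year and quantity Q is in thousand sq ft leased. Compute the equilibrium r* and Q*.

The market clears where 1111 - 6r = 712 + 3.5r. Rearranging, 9.5r = 399, hence r* = 42.
From the demand curve, Q* = 1111 - 6(42) = 859.

r* = 42, Q* = 859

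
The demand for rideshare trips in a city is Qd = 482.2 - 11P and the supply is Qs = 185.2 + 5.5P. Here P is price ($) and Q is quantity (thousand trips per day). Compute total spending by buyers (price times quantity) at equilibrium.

Set Qd = Qs: 482.2 - 11P = 185.2 + 5.5P, so 297 = 16.5P and P* = 18.
From the demand curve, Q* = 482.2 - 11(18) = 284.2.
Total spending by buyers = P* × Q* = 18 × 284.2 = 5115.6.

Total spending by buyers = 5115.6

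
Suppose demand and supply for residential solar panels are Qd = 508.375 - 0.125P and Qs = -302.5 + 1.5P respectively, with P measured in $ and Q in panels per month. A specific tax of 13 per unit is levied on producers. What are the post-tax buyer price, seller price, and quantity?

P_b = 511, P_s = 498, Q = 444.5

Producers keep P_s = P_b - 13 per unit, so supply in terms of the buyer price is Qs = -322 + 1.5P_b.
Market clearing requires 508.375 - 0.125P_b = -322 + 1.5P_b; hence 830.375 = 1.625P_b and P_b = 511.
Then P_s = 511 - 13 = 498 and Q = 508.375 - 0.125(511) = 444.5.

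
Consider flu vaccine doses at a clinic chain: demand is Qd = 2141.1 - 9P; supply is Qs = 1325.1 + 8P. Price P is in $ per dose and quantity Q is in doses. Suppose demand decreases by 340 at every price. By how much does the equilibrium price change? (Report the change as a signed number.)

At equilibrium Qd = Qs, so 2141.1 - 9P = 1325.1 + 8P; collecting terms, 816 = 17P and P* = 48.
Then Q* = 2141.1 - 9(48) = 1709.1.
After the shift, demand is Qd = 1801.1 - 9P.
Re-solving, 17P = 476 gives P = 28 and Q = 1549.1.
ΔP = 28 - 48 = -20.

ΔP = -20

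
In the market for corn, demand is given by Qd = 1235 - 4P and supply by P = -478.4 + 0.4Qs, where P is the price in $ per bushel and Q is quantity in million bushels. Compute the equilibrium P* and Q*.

P* = 6, Q* = 1211

Solving each curve for Q: Qs = 1196 + 2.5P.
The market clears where 1235 - 4P = 1196 + 2.5P. Rearranging, 6.5P = 39, hence P* = 6.
Then Q* = 1235 - 4(6) = 1211.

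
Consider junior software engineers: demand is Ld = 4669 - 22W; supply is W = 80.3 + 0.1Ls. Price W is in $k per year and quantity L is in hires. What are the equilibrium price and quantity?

In direct form, Ls = -803 + 10W.
Equating demand and supply, 4669 - 22W = -803 + 10W gives 32W = 5472, so W* = 171.
From the demand curve, L* = 4669 - 22(171) = 907.

W* = 171, L* = 907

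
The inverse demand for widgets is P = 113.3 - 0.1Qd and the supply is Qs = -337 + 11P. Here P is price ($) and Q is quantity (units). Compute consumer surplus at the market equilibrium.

Inverting to quantity form: Qd = 1133 - 10P.
Set Qd = Qs: 1133 - 10P = -337 + 11P, so 1470 = 21P and P* = 70.
Substitute back: Q* = 1133 - 10(70) = 433.
Demand choke price (Qd = 0): P = 1133/10 = 113.3. Consumer surplus = ½ × (113.3 - 70) × 433 = 9374.45.

Consumer surplus = 9374.45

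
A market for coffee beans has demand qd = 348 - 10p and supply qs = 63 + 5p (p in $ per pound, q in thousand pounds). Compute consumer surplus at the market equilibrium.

Consumer surplus = 1248.2

Set qd = qs: 348 - 10p = 63 + 5p, so 285 = 15p and p* = 19.
Then q* = 348 - 10(19) = 158.
Demand choke price (qd = 0): p = 348/10 = 34.8. Consumer surplus = ½ × (34.8 - 19) × 158 = 1248.2.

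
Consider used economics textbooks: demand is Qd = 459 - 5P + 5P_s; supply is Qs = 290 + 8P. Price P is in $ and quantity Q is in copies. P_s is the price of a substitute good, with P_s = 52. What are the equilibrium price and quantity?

P* = 33, Q* = 554

With P_s = 52, demand is Qd = 719 - 5P.
The market clears where 719 - 5P = 290 + 8P. Rearranging, 13P = 429, hence P* = 33.
Plugging P* into demand: Q* = 719 - 5(33) = 554.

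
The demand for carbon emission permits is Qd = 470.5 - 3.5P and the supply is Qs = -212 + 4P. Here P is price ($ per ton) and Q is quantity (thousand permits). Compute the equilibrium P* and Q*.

The market clears where 470.5 - 3.5P = -212 + 4P. Rearranging, 7.5P = 682.5, hence P* = 91.
Then Q* = 470.5 - 3.5(91) = 152.

P* = 91, Q* = 152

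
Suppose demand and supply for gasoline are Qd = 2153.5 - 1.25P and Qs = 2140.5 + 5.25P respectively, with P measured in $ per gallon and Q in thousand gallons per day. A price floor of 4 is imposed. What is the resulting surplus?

Surplus = 13

With P fixed at 4, quantity demanded is 2148.5 and quantity supplied is 2161.5.
Surplus = Qs - Qd = 2161.5 - 2148.5 = 13.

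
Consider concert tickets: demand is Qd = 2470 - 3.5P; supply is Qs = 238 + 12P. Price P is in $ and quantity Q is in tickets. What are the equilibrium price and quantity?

The market clears where 2470 - 3.5P = 238 + 12P. Rearranging, 15.5P = 2232, hence P* = 144.
Substitute back: Q* = 2470 - 3.5(144) = 1966.

P* = 144, Q* = 1966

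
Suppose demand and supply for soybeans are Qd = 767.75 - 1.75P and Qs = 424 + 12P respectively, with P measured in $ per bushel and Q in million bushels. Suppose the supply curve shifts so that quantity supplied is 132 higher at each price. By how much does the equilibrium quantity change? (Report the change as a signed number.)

ΔQ = 16.8

The market clears where 767.75 - 1.75P = 424 + 12P. Rearranging, 13.75P = 343.75, hence P* = 25.
Then Q* = 767.75 - 1.75(25) = 724.
After the shift, supply is Qs = 556 + 12P.
New equilibrium: 211.75 = 13.75P, so P = 15.4 and Q = 740.8.
ΔQ = 740.8 - 724 = 16.8.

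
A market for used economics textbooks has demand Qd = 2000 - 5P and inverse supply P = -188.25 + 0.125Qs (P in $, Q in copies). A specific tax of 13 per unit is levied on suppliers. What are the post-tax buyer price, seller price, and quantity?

Inverting to quantity form: Qs = 1506 + 8P.
The tax drives a wedge P_b - P_s = 13. Substituting P_s = P_b - 13 into supply: Qs = 1402 + 8P_b.
Equate demand and the shifted supply: 2000 - 5P_b = 1402 + 8P_b, giving 13P_b = 598, so P_b = 46.
So P_s = 33 and the quantity traded is Q = 2000 - 5(46) = 1770.

P_b = 46, P_s = 33, Q = 1770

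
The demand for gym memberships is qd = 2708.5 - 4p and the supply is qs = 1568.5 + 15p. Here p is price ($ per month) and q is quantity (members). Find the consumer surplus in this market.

The market clears where 2708.5 - 4p = 1568.5 + 15p. Rearranging, 19p = 1140, hence p* = 60.
Plugging p* into demand: q* = 2708.5 - 4(60) = 2468.5.
Demand choke price (qd = 0): p = 2708.5/4 = 677.125. Consumer surplus = ½ × (677.125 - 60) × 2468.5 = 761686.53125.

Consumer surplus = 761686.53125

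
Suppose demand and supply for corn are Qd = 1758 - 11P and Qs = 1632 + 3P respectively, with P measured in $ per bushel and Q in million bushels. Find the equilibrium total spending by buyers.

Equating demand and supply, 1758 - 11P = 1632 + 3P gives 14P = 126, so P* = 9.
Then Q* = 1758 - 11(9) = 1659.
Total spending by buyers = P* × Q* = 9 × 1659 = 14931.

Total spending by buyers = 14931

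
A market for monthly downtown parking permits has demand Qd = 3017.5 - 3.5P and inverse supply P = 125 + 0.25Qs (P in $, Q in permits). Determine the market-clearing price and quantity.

P* = 469, Q* = 1376

Solving each curve for Q: Qs = -500 + 4P.
The market clears where 3017.5 - 3.5P = -500 + 4P. Rearranging, 7.5P = 3517.5, hence P* = 469.
Substitute back: Q* = 3017.5 - 3.5(469) = 1376.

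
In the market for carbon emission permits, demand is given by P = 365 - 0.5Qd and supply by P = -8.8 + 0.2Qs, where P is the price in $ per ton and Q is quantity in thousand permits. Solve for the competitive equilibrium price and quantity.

Inverting to quantity form: Qd = 730 - 2P and Qs = 44 + 5P.
At equilibrium Qd = Qs, so 730 - 2P = 44 + 5P; collecting terms, 686 = 7P and P* = 98.
From the demand curve, Q* = 730 - 2(98) = 534.

P* = 98, Q* = 534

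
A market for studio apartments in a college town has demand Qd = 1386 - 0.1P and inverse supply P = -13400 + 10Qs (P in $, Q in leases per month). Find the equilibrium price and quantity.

Solving each curve for Q: Qs = 1340 + 0.1P.
At equilibrium Qd = Qs, so 1386 - 0.1P = 1340 + 0.1P; collecting terms, 46 = 0.2P and P* = 230.
Then Q* = 1386 - 0.1(230) = 1363.

P* = 230, Q* = 1363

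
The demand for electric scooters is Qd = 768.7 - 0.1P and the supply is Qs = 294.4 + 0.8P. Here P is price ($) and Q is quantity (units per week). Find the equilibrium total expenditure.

Total expenditure = 377332

Set Qd = Qs: 768.7 - 0.1P = 294.4 + 0.8P, so 474.3 = 0.9P and P* = 527.
From the demand curve, Q* = 768.7 - 0.1(527) = 716.
Total expenditure = P* × Q* = 527 × 716 = 377332.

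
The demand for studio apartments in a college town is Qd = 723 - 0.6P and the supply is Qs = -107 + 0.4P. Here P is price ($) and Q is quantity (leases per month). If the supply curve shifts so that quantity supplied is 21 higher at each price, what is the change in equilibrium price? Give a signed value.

Equating demand and supply, 723 - 0.6P = -107 + 0.4P gives P = 830, so P* = 830.
Substitute back: Q* = 723 - 0.6(830) = 225.
After the shift, supply is Qs = -86 + 0.4P.
The new intersection has 809 = P, i.e. P = 809, Q = 237.6.
ΔP = 809 - 830 = -21.

ΔP = -21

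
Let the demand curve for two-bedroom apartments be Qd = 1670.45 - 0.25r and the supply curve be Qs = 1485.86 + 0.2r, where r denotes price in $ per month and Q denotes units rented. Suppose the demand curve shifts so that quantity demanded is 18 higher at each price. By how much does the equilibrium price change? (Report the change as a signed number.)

Δr = 40

The market clears where 1670.45 - 0.25r = 1485.86 + 0.2r. Rearranging, 0.45r = 184.59, hence r* = 410.2.
Then Q* = 1670.45 - 0.25(410.2) = 1567.9.
After the shift, demand is Qd = 1688.45 - 0.25r.
Re-solving, 0.45r = 202.59 gives r = 450.2 and Q = 1575.9.
Δr = 450.2 - 410.2 = 40.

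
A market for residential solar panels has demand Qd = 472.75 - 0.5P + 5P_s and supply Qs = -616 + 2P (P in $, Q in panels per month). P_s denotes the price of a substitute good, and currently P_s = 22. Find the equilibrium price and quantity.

With P_s = 22, demand is Qd = 582.75 - 0.5P.
At equilibrium Qd = Qs, so 582.75 - 0.5P = -616 + 2P; collecting terms, 1198.75 = 2.5P and P* = 479.5.
From the demand curve, Q* = 582.75 - 0.5(479.5) = 343.

P* = 479.5, Q* = 343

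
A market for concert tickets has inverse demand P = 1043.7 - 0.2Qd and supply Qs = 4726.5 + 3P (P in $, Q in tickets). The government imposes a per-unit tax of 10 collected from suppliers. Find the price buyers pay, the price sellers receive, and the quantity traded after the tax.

P_b = 65.25, P_s = 55.25, Q = 4892.25

Inverting to quantity form: Qd = 5218.5 - 5P.
With a tax of 10 on suppliers, they supply based on the net price P_s = P_b - 10, so Qs = 4696.5 + 3P_b.
Set Qd = Qs: 5218.5 - 5P_b = 4696.5 + 3P_b, so 522 = 8P_b and P_b = 65.25.
Then P_s = 65.25 - 10 = 55.25 and Q = 5218.5 - 5(65.25) = 4892.25.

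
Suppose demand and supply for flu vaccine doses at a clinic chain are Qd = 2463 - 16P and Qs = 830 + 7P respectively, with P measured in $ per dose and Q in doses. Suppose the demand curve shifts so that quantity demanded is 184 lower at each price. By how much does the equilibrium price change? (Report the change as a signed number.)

Set Qd = Qs: 2463 - 16P = 830 + 7P, so 1633 = 23P and P* = 71.
From the demand curve, Q* = 2463 - 16(71) = 1327.
After the shift, demand is Qd = 2279 - 16P.
The new intersection has 1449 = 23P, i.e. P = 63, Q = 1271.
ΔP = 63 - 71 = -8.

ΔP = -8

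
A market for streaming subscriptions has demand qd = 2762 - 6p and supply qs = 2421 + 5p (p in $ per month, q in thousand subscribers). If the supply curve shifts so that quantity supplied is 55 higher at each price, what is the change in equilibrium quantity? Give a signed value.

Δq = 30

At equilibrium qd = qs, so 2762 - 6p = 2421 + 5p; collecting terms, 341 = 11p and p* = 31.
Then q* = 2762 - 6(31) = 2576.
After the shift, supply is qs = 2476 + 5p.
The new intersection has 286 = 11p, i.e. p = 26, q = 2606.
Δq = 2606 - 2576 = 30.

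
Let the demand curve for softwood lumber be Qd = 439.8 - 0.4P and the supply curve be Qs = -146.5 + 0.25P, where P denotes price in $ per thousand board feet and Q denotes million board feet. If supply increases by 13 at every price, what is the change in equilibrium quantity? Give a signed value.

Set Qd = Qs: 439.8 - 0.4P = -146.5 + 0.25P, so 586.3 = 0.65P and P* = 902.
Substitute back: Q* = 439.8 - 0.4(902) = 79.
After the shift, supply is Qs = -133.5 + 0.25P.
Re-solving, 0.65P = 573.3 gives P = 882 and Q = 87.
ΔQ = 87 - 79 = 8.

ΔQ = 8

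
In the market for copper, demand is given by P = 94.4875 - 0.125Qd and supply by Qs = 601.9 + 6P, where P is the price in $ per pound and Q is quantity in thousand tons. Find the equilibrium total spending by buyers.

Rewriting in direct form: Qd = 755.9 - 8P.
At equilibrium Qd = Qs, so 755.9 - 8P = 601.9 + 6P; collecting terms, 154 = 14P and P* = 11.
Substitute back: Q* = 755.9 - 8(11) = 667.9.
Total spending by buyers = P* × Q* = 11 × 667.9 = 7346.9.

Total spending by buyers = 7346.9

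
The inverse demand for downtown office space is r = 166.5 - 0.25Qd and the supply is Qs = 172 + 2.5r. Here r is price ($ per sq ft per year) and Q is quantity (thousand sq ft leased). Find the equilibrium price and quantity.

r* = 76, Q* = 362

Rewriting in direct form: Qd = 666 - 4r.
At equilibrium Qd = Qs, so 666 - 4r = 172 + 2.5r; collecting terms, 494 = 6.5r and r* = 76.
Plugging r* into demand: Q* = 666 - 4(76) = 362.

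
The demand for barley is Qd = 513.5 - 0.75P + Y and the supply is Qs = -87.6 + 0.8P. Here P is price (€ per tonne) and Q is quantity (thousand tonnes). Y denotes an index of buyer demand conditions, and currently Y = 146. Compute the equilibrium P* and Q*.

With Y = 146, demand is Qd = 659.5 - 0.75P.
At equilibrium Qd = Qs, so 659.5 - 0.75P = -87.6 + 0.8P; collecting terms, 747.1 = 1.55P and P* = 482.
Then Q* = 659.5 - 0.75(482) = 298.

P* = 482, Q* = 298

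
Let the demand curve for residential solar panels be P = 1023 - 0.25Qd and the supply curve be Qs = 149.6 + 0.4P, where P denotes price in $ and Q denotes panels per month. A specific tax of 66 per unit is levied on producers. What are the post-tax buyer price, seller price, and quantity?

In direct form, Qd = 4092 - 4P.
The tax drives a wedge P_b - P_s = 66. Substituting P_s = P_b - 66 into supply: Qs = 123.2 + 0.4P_b.
Market clearing requires 4092 - 4P_b = 123.2 + 0.4P_b; hence 3968.8 = 4.4P_b and P_b = 902.
Then P_s = 902 - 66 = 836 and Q = 4092 - 4(902) = 484.

P_b = 902, P_s = 836, Q = 484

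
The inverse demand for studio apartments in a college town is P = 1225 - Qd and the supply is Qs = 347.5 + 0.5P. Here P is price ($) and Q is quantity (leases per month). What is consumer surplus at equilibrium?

Consumer surplus = 204800

In direct form, Qd = 1225 - P.
Equating demand and supply, 1225 - P = 347.5 + 0.5P gives 1.5P = 877.5, so P* = 585.
Then Q* = 1225 - 585 = 640.
Demand choke price (Qd = 0): P = 1225. Consumer surplus = ½ × (1225 - 585) × 640 = 204800.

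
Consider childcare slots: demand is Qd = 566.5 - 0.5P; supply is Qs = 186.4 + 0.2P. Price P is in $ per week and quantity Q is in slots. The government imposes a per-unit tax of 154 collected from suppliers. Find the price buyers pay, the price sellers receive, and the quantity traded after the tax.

The tax drives a wedge P_b - P_s = 154. Substituting P_s = P_b - 154 into supply: Qs = 155.6 + 0.2P_b.
Equate demand and the shifted supply: 566.5 - 0.5P_b = 155.6 + 0.2P_b, giving 0.7P_b = 410.9, so P_b = 587.
Then P_s = 587 - 154 = 433 and Q = 566.5 - 0.5(587) = 273.

P_b = 587, P_s = 433, Q = 273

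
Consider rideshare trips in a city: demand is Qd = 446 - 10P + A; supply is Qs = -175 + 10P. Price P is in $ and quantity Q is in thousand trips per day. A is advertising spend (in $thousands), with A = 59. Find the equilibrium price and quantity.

P* = 34, Q* = 165

With A = 59, demand is Qd = 505 - 10P.
The market clears where 505 - 10P = -175 + 10P. Rearranging, 20P = 680, hence P* = 34.
From the demand curve, Q* = 505 - 10(34) = 165.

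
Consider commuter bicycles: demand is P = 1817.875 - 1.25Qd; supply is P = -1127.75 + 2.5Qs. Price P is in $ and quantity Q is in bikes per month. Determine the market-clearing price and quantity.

P* = 836, Q* = 785.5

Rewriting in direct form: Qd = 1454.3 - 0.8P and Qs = 451.1 + 0.4P.
Set Qd = Qs: 1454.3 - 0.8P = 451.1 + 0.4P, so 1003.2 = 1.2P and P* = 836.
Substitute back: Q* = 1454.3 - 0.8(836) = 785.5.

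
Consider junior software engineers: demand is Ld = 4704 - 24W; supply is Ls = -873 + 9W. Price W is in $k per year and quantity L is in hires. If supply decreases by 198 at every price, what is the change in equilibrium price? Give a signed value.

Equating demand and supply, 4704 - 24W = -873 + 9W gives 33W = 5577, so W* = 169.
Plugging W* into demand: L* = 4704 - 24(169) = 648.
After the shift, supply is Ls = -1071 + 9W.
Re-solving, 33W = 5775 gives W = 175 and L = 504.
ΔW = 175 - 169 = 6.

ΔW = 6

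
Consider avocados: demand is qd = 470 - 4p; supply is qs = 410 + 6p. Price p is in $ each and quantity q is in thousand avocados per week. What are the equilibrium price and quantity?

p* = 6, q* = 446

At equilibrium qd = qs, so 470 - 4p = 410 + 6p; collecting terms, 60 = 10p and p* = 6.
Then q* = 470 - 4(6) = 446.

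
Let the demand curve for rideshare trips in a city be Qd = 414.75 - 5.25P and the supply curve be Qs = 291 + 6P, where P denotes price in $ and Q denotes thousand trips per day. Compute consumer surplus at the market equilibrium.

Consumer surplus = 12138

The market clears where 414.75 - 5.25P = 291 + 6P. Rearranging, 11.25P = 123.75, hence P* = 11.
From the demand curve, Q* = 414.75 - 5.25(11) = 357.
Demand choke price (Qd = 0): P = 414.75/5.25 = 79. Consumer surplus = ½ × (79 - 11) × 357 = 12138.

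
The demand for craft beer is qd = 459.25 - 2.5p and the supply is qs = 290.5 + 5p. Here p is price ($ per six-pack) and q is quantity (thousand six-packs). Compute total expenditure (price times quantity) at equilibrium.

Total expenditure = 9067.5

Set qd = qs: 459.25 - 2.5p = 290.5 + 5p, so 168.75 = 7.5p and p* = 22.5.
From the demand curve, q* = 459.25 - 2.5(22.5) = 403.
Total expenditure = p* × q* = 22.5 × 403 = 9067.5.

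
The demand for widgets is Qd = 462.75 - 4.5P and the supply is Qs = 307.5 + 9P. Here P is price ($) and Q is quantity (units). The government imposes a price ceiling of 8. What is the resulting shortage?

Evaluating both curves at the ceiling price 8 gives Qd = 426.75, Qs = 379.5.
Shortage = Qd - Qs = 426.75 - 379.5 = 47.25.

Shortage = 47.25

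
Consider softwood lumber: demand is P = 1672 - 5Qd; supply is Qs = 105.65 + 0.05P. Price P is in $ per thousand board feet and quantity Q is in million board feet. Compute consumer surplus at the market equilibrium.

Consumer surplus = 57304.9

Solving each curve for Q: Qd = 334.4 - 0.2P.
Set Qd = Qs: 334.4 - 0.2P = 105.65 + 0.05P, so 228.75 = 0.25P and P* = 915.
From the demand curve, Q* = 334.4 - 0.2(915) = 151.4.
Demand choke price (Qd = 0): P = 334.4/0.2 = 1672. Consumer surplus = ½ × (1672 - 915) × 151.4 = 57304.9.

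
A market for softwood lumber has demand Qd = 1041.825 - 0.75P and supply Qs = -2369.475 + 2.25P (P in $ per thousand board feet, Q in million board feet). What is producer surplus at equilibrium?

Producer surplus = 7938

Equating demand and supply, 1041.825 - 0.75P = -2369.475 + 2.25P gives 3P = 3411.3, so P* = 1137.1.
Substitute back: Q* = 1041.825 - 0.75(1137.1) = 189.
Supply choke price (Qs = 0): P = 1053.1. Producer surplus = ½ × (1137.1 - 1053.1) × 189 = 7938.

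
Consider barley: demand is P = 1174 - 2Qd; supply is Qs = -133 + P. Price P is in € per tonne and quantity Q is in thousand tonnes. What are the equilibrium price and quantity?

P* = 480, Q* = 347

Inverting to quantity form: Qd = 587 - 0.5P.
The market clears where 587 - 0.5P = -133 + P. Rearranging, 1.5P = 720, hence P* = 480.
Substitute back: Q* = 587 - 0.5(480) = 347.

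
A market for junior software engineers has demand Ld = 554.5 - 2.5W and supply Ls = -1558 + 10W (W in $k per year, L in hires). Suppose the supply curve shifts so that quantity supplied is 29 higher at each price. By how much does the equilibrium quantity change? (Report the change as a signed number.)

The market clears where 554.5 - 2.5W = -1558 + 10W. Rearranging, 12.5W = 2112.5, hence W* = 169.
Substitute back: L* = 554.5 - 2.5(169) = 132.
After the shift, supply is Ls = -1529 + 10W.
The new intersection has 2083.5 = 12.5W, i.e. W = 166.68, L = 137.8.
ΔL = 137.8 - 132 = 5.8.

ΔL = 5.8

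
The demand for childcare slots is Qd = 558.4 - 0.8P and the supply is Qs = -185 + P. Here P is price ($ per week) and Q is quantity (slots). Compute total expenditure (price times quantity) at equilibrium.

Set Qd = Qs: 558.4 - 0.8P = -185 + P, so 743.4 = 1.8P and P* = 413.
Plugging P* into demand: Q* = 558.4 - 0.8(413) = 228.
Total expenditure = P* × Q* = 413 × 228 = 94164.

Total expenditure = 94164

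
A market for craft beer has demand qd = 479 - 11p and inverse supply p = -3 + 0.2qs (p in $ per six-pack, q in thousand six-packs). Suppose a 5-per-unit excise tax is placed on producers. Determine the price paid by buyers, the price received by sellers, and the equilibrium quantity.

In direct form, qs = 15 + 5p.
With a tax of 5 on producers, they supply based on the net price p_s = p_b - 5, so qs = -10 + 5p_b.
Set qd = qs: 479 - 11p_b = -10 + 5p_b, so 489 = 16p_b and p_b = 30.5625.
Then p_s = 30.5625 - 5 = 25.5625 and q = 479 - 11(30.5625) = 142.8125.

p_b = 30.5625, p_s = 25.5625, q = 142.8125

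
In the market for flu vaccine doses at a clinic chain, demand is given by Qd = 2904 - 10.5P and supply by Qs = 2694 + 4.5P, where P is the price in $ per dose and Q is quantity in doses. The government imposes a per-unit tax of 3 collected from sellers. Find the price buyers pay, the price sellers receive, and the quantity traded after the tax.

Sellers keep P_s = P_b - 3 per unit, so supply in terms of the buyer price is Qs = 2680.5 + 4.5P_b.
Set Qd = Qs: 2904 - 10.5P_b = 2680.5 + 4.5P_b, so 223.5 = 15P_b and P_b = 14.9.
Then P_s = 14.9 - 3 = 11.9 and Q = 2904 - 10.5(14.9) = 2747.55.

P_b = 14.9, P_s = 11.9, Q = 2747.55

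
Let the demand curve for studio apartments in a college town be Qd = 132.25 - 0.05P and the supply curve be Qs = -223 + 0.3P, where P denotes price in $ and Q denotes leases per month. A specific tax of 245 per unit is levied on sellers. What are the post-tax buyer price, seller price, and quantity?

Sellers keep P_s = P_b - 245 per unit, so supply in terms of the buyer price is Qs = -296.5 + 0.3P_b.
Market clearing requires 132.25 - 0.05P_b = -296.5 + 0.3P_b; hence 428.75 = 0.35P_b and P_b = 1225.
So P_s = 980 and the quantity traded is Q = 132.25 - 0.05(1225) = 71.

P_b = 1225, P_s = 980, Q = 71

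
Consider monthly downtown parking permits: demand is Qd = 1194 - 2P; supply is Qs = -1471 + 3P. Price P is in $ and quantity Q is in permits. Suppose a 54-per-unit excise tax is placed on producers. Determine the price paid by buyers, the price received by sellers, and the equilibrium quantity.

P_b = 565.4, P_s = 511.4, Q = 63.2

With a tax of 54 on producers, they supply based on the net price P_s = P_b - 54, so Qs = -1633 + 3P_b.
Set Qd = Qs: 1194 - 2P_b = -1633 + 3P_b, so 2827 = 5P_b and P_b = 565.4.
Then P_s = 565.4 - 54 = 511.4 and Q = 1194 - 2(565.4) = 63.2.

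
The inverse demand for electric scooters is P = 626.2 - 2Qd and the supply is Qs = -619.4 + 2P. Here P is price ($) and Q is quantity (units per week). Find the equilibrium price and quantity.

Solving each curve for Q: Qd = 313.1 - 0.5P.
Equating demand and supply, 313.1 - 0.5P = -619.4 + 2P gives 2.5P = 932.5, so P* = 373.
From the demand curve, Q* = 313.1 - 0.5(373) = 126.6.

P* = 373, Q* = 126.6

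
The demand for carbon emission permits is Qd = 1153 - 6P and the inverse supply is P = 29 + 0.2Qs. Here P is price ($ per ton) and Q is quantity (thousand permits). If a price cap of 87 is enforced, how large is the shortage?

Inverting to quantity form: Qs = -145 + 5P.
At P = 87: Qd = 631 and Qs = 290.
Shortage = Qd - Qs = 631 - 290 = 341.

Shortage = 341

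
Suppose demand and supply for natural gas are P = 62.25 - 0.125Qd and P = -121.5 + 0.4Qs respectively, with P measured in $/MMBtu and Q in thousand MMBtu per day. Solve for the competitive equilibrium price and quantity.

P* = 18.5, Q* = 350

Solving each curve for Q: Qd = 498 - 8P and Qs = 303.75 + 2.5P.
Set Qd = Qs: 498 - 8P = 303.75 + 2.5P, so 194.25 = 10.5P and P* = 18.5.
Plugging P* into demand: Q* = 498 - 8(18.5) = 350.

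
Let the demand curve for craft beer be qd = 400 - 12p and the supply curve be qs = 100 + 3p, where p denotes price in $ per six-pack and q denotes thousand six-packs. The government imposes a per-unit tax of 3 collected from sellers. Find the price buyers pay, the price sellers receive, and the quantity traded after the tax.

With a tax of 3 on sellers, they supply based on the net price p_s = p_b - 3, so qs = 91 + 3p_b.
Set qd = qs: 400 - 12p_b = 91 + 3p_b, so 309 = 15p_b and p_b = 20.6.
Then p_s = 20.6 - 3 = 17.6 and q = 400 - 12(20.6) = 152.8.

p_b = 20.6, p_s = 17.6, q = 152.8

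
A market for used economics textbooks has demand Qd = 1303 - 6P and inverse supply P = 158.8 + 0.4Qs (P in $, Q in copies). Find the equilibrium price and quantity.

Solving each curve for Q: Qs = -397 + 2.5P.
Equating demand and supply, 1303 - 6P = -397 + 2.5P gives 8.5P = 1700, so P* = 200.
Plugging P* into demand: Q* = 1303 - 6(200) = 103.

P* = 200, Q* = 103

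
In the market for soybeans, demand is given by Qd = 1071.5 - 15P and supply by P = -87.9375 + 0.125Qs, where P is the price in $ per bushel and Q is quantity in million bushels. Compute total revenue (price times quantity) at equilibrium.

Total revenue = 13304

Rewriting in direct form: Qs = 703.5 + 8P.
At equilibrium Qd = Qs, so 1071.5 - 15P = 703.5 + 8P; collecting terms, 368 = 23P and P* = 16.
Then Q* = 1071.5 - 15(16) = 831.5.
Total revenue = P* × Q* = 16 × 831.5 = 13304.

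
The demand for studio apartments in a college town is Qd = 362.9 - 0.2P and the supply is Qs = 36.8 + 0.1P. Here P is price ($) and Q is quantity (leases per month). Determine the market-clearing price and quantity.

P* = 1087, Q* = 145.5

Set Qd = Qs: 362.9 - 0.2P = 36.8 + 0.1P, so 326.1 = 0.3P and P* = 1087.
Then Q* = 362.9 - 0.2(1087) = 145.5.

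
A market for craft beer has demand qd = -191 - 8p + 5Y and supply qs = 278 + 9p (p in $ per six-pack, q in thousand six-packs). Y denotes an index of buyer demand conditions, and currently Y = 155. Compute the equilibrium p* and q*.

p* = 18, q* = 440

With Y = 155, demand is qd = 584 - 8p.
The market clears where 584 - 8p = 278 + 9p. Rearranging, 17p = 306, hence p* = 18.
Then q* = 584 - 8(18) = 440.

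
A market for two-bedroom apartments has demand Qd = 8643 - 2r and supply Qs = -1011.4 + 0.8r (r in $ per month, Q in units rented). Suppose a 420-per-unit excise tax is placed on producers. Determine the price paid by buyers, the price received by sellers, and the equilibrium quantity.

r_b = 3568, r_s = 3148, Q = 1507

Producers keep r_s = r_b - 420 per unit, so supply in terms of the buyer price is Qs = -1347.4 + 0.8r_b.
Set Qd = Qs: 8643 - 2r_b = -1347.4 + 0.8r_b, so 9990.4 = 2.8r_b and r_b = 3568.
So r_s = 3148 and the quantity traded is Q = 8643 - 2(3568) = 1507.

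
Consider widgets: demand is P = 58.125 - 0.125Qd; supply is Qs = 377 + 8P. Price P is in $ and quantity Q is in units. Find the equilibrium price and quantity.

P* = 5.5, Q* = 421

Inverting to quantity form: Qd = 465 - 8P.
Equating demand and supply, 465 - 8P = 377 + 8P gives 16P = 88, so P* = 5.5.
Plugging P* into demand: Q* = 465 - 8(5.5) = 421.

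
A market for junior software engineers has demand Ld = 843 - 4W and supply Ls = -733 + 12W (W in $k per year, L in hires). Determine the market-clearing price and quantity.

W* = 98.5, L* = 449

Set Ld = Ls: 843 - 4W = -733 + 12W, so 1576 = 16W and W* = 98.5.
Substitute back: L* = 843 - 4(98.5) = 449.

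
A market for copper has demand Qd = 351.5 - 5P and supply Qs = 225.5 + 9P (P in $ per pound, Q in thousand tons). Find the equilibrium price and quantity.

The market clears where 351.5 - 5P = 225.5 + 9P. Rearranging, 14P = 126, hence P* = 9.
Substitute back: Q* = 351.5 - 5(9) = 306.5.

P* = 9, Q* = 306.5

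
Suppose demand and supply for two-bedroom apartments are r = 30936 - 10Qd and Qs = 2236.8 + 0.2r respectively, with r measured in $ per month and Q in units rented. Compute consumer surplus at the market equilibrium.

Consumer surplus = 39424320

Solving each curve for Q: Qd = 3093.6 - 0.1r.
At equilibrium Qd = Qs, so 3093.6 - 0.1r = 2236.8 + 0.2r; collecting terms, 856.8 = 0.3r and r* = 2856.
Plugging r* into demand: Q* = 3093.6 - 0.1(2856) = 2808.
Demand choke price (Qd = 0): r = 3093.6/0.1 = 30936. Consumer surplus = ½ × (30936 - 2856) × 2808 = 39424320.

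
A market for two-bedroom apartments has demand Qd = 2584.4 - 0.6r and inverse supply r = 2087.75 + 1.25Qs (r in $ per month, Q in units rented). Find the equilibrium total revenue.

Total revenue = 2312679

Rewriting in direct form: Qs = -1670.2 + 0.8r.
Set Qd = Qs: 2584.4 - 0.6r = -1670.2 + 0.8r, so 4254.6 = 1.4r and r* = 3039.
Plugging r* into demand: Q* = 2584.4 - 0.6(3039) = 761.
Total revenue = r* × Q* = 3039 × 761 = 2312679.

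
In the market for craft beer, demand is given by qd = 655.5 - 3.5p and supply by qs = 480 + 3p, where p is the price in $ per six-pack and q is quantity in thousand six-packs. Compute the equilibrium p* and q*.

The market clears where 655.5 - 3.5p = 480 + 3p. Rearranging, 6.5p = 175.5, hence p* = 27.
From the demand curve, q* = 655.5 - 3.5(27) = 561.

p* = 27, q* = 561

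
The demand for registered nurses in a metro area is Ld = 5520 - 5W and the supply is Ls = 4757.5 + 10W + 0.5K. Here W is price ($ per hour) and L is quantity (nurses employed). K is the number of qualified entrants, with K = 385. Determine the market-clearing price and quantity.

With K = 385, supply is Ls = 4950 + 10W.
Equating demand and supply, 5520 - 5W = 4950 + 10W gives 15W = 570, so W* = 38.
Plugging W* into demand: L* = 5520 - 5(38) = 5330.

W* = 38, L* = 5330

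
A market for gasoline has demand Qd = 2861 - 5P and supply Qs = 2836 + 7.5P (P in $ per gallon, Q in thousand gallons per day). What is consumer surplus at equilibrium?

At equilibrium Qd = Qs, so 2861 - 5P = 2836 + 7.5P; collecting terms, 25 = 12.5P and P* = 2.
Substitute back: Q* = 2861 - 5(2) = 2851.
Demand choke price (Qd = 0): P = 2861/5 = 572.2. Consumer surplus = ½ × (572.2 - 2) × 2851 = 812820.1.

Consumer surplus = 812820.1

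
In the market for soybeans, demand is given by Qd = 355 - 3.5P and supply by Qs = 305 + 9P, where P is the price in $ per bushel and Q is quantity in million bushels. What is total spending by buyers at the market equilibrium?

The market clears where 355 - 3.5P = 305 + 9P. Rearranging, 12.5P = 50, hence P* = 4.
Then Q* = 355 - 3.5(4) = 341.
Total spending by buyers = P* × Q* = 4 × 341 = 1364.

Total spending by buyers = 1364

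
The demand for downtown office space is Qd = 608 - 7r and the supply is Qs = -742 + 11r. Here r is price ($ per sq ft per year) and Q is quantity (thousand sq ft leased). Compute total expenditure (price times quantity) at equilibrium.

Equating demand and supply, 608 - 7r = -742 + 11r gives 18r = 1350, so r* = 75.
Plugging r* into demand: Q* = 608 - 7(75) = 83.
Total expenditure = r* × Q* = 75 × 83 = 6225.

Total expenditure = 6225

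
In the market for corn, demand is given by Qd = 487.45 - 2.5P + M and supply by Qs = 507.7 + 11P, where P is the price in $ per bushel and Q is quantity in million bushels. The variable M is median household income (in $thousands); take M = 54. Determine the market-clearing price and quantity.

P* = 2.5, Q* = 535.2

With M = 54, demand is Qd = 541.45 - 2.5P.
Equating demand and supply, 541.45 - 2.5P = 507.7 + 11P gives 13.5P = 33.75, so P* = 2.5.
Substitute back: Q* = 541.45 - 2.5(2.5) = 535.2.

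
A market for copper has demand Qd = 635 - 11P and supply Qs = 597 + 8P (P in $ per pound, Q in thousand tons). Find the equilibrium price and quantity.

P* = 2, Q* = 613

At equilibrium Qd = Qs, so 635 - 11P = 597 + 8P; collecting terms, 38 = 19P and P* = 2.
Then Q* = 635 - 11(2) = 613.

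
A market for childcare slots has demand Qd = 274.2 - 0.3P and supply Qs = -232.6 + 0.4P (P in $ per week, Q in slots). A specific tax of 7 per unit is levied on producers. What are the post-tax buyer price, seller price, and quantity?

P_b = 728, P_s = 721, Q = 55.8

With a tax of 7 on producers, they supply based on the net price P_s = P_b - 7, so Qs = -235.4 + 0.4P_b.
Equate demand and the shifted supply: 274.2 - 0.3P_b = -235.4 + 0.4P_b, giving 0.7P_b = 509.6, so P_b = 728.
Then P_s = 728 - 7 = 721 and Q = 274.2 - 0.3(728) = 55.8.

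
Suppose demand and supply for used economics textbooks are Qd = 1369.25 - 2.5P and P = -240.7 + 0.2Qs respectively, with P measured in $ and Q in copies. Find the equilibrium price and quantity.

Rewriting in direct form: Qs = 1203.5 + 5P.
At equilibrium Qd = Qs, so 1369.25 - 2.5P = 1203.5 + 5P; collecting terms, 165.75 = 7.5P and P* = 22.1.
Plugging P* into demand: Q* = 1369.25 - 2.5(22.1) = 1314.

P* = 22.1, Q* = 1314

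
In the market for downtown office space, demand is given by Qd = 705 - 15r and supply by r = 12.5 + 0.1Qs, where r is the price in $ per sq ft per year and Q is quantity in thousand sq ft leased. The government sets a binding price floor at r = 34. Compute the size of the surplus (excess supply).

Surplus = 20

Rewriting in direct form: Qs = -125 + 10r.
With r fixed at 34, quantity demanded is 195 and quantity supplied is 215.
Surplus = Qs - Qd = 215 - 195 = 20.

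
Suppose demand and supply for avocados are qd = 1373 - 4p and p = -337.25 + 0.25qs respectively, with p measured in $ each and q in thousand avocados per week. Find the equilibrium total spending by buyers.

Inverting to quantity form: qs = 1349 + 4p.
The market clears where 1373 - 4p = 1349 + 4p. Rearranging, 8p = 24, hence p* = 3.
Then q* = 1373 - 4(3) = 1361.
Total spending by buyers = p* × q* = 3 × 1361 = 4083.

Total spending by buyers = 4083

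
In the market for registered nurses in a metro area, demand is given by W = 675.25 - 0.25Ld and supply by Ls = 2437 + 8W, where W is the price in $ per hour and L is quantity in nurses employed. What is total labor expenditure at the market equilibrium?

Rewriting in direct form: Ld = 2701 - 4W.
Equating demand and supply, 2701 - 4W = 2437 + 8W gives 12W = 264, so W* = 22.
From the demand curve, L* = 2701 - 4(22) = 2613.
Total labor expenditure = W* × L* = 22 × 2613 = 57486.

Total labor expenditure = 57486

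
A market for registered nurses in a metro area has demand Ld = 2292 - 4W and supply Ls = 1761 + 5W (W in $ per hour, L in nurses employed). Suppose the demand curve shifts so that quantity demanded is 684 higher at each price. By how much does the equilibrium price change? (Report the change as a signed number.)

ΔW = 76

At equilibrium Ld = Ls, so 2292 - 4W = 1761 + 5W; collecting terms, 531 = 9W and W* = 59.
Then L* = 2292 - 4(59) = 2056.
After the shift, demand is Ld = 2976 - 4W.
The new intersection has 1215 = 9W, i.e. W = 135, L = 2436.
ΔW = 135 - 59 = 76.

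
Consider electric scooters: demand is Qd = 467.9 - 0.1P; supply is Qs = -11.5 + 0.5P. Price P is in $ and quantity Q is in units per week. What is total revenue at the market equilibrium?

Set Qd = Qs: 467.9 - 0.1P = -11.5 + 0.5P, so 479.4 = 0.6P and P* = 799.
From the demand curve, Q* = 467.9 - 0.1(799) = 388.
Total revenue = P* × Q* = 799 × 388 = 310012.

Total revenue = 310012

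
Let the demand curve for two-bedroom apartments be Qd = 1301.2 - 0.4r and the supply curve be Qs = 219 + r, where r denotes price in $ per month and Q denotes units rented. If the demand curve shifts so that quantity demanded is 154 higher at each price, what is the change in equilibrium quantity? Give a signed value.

ΔQ = 110

Equating demand and supply, 1301.2 - 0.4r = 219 + r gives 1.4r = 1082.2, so r* = 773.
Substitute back: Q* = 1301.2 - 0.4(773) = 992.
After the shift, demand is Qd = 1455.2 - 0.4r.
The new intersection has 1236.2 = 1.4r, i.e. r = 883, Q = 1102.
ΔQ = 1102 - 992 = 110.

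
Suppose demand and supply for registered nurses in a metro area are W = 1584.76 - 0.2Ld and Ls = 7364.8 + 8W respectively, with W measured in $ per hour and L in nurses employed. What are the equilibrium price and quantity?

Rewriting in direct form: Ld = 7923.8 - 5W.
The market clears where 7923.8 - 5W = 7364.8 + 8W. Rearranging, 13W = 559, hence W* = 43.
Then L* = 7923.8 - 5(43) = 7708.8.

W* = 43, L* = 7708.8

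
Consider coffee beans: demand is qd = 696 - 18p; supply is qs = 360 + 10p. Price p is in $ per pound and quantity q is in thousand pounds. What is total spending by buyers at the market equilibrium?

Total spending by buyers = 5760

Set qd = qs: 696 - 18p = 360 + 10p, so 336 = 28p and p* = 12.
Substitute back: q* = 696 - 18(12) = 480.
Total spending by buyers = p* × q* = 12 × 480 = 5760.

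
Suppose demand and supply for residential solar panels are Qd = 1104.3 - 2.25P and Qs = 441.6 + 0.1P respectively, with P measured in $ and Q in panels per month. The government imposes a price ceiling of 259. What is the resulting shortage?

With P fixed at 259, quantity demanded is 521.55 and quantity supplied is 467.5.
Shortage = Qd - Qs = 521.55 - 467.5 = 54.05.

Shortage = 54.05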